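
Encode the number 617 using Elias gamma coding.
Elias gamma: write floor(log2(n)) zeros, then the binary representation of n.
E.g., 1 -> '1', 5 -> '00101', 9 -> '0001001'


num_bits = floor(log2(617)) + 1 = 10
leading_zeros = num_bits - 1 = 9
binary(617) = 1001101001

Elias gamma(617) = '000000000' + '1001101001' = 0000000001001101001 (19 bits)


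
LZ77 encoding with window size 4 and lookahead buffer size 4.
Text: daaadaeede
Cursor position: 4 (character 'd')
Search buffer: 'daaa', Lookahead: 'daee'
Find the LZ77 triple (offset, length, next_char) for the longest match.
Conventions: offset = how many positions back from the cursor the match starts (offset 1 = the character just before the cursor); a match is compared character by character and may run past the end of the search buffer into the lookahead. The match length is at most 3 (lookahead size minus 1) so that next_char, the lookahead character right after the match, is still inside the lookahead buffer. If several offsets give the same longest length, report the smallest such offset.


Try each offset into the search buffer:
  offset=1 (pos 3, char 'a'): match length 0
  offset=2 (pos 2, char 'a'): match length 0
  offset=3 (pos 1, char 'a'): match length 0
  offset=4 (pos 0, char 'd'): match length 2
Longest match has length 2 at offset 4.
next_char = character at position 4 + 2 = 6 -> 'e'

Best match: offset=4, length=2 (matching 'da' starting at position 0)
LZ77 triple: (4, 2, 'e')


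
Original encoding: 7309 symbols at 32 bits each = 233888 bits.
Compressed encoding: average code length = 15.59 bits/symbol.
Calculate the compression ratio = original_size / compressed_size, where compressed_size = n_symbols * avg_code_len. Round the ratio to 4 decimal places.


original_size = n_symbols * orig_bits = 7309 * 32 = 233888 bits
compressed_size = n_symbols * avg_code_len = 7309 * 15.59 = 113947.31 bits
ratio = original_size / compressed_size = 233888 / 113947.31 = 2.0526

Compression ratio = 2.0526


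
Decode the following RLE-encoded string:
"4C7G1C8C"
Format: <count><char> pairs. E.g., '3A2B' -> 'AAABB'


Expanding each <count><char> pair:
  4C -> 'CCCC'
  7G -> 'GGGGGGG'
  1C -> 'C'
  8C -> 'CCCCCCCC'

Decoded = CCCCGGGGGGGCCCCCCCCC


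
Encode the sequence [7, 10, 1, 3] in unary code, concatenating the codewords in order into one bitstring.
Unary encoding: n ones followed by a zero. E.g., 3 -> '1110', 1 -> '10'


Encode each number as n ones followed by a terminating 0:
  7 -> 11111110 (8 bits)
  10 -> 11111111110 (11 bits)
  1 -> 10 (2 bits)
  3 -> 1110 (4 bits)
Total length = 8 + 11 + 2 + 4 = 25 bits.

Unary([7, 10, 1, 3]) = 1111111011111111110101110 (25 bits)


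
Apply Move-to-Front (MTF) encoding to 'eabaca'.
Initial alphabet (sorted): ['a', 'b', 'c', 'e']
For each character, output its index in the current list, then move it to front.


MTF encoding:
'e': index 3 in ['a', 'b', 'c', 'e'] -> ['e', 'a', 'b', 'c']
'a': index 1 in ['e', 'a', 'b', 'c'] -> ['a', 'e', 'b', 'c']
'b': index 2 in ['a', 'e', 'b', 'c'] -> ['b', 'a', 'e', 'c']
'a': index 1 in ['b', 'a', 'e', 'c'] -> ['a', 'b', 'e', 'c']
'c': index 3 in ['a', 'b', 'e', 'c'] -> ['c', 'a', 'b', 'e']
'a': index 1 in ['c', 'a', 'b', 'e'] -> ['a', 'c', 'b', 'e']


Output: [3, 1, 2, 1, 3, 1]


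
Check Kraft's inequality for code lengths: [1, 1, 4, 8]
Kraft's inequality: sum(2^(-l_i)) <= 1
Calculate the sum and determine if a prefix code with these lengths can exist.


Sum = 2^(-1) + 2^(-1) + 2^(-4) + 2^(-8)
    = 0.5 + 0.5 + 0.0625 + 0.00390625
    = 273/256 = 1.06640625
Since 1.06640625 > 1, Kraft's inequality is NOT satisfied.
A prefix code with these lengths CANNOT exist.

Kraft sum = 1.06640625. Not satisfied.


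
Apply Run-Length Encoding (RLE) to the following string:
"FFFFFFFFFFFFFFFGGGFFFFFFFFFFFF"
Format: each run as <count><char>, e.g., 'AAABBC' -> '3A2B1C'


Scanning runs left to right:
  i=0: run of 'F' x 15 -> '15F'
  i=15: run of 'G' x 3 -> '3G'
  i=18: run of 'F' x 12 -> '12F'

RLE = 15F3G12F


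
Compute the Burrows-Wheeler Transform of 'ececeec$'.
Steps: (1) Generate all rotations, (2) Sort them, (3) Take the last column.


Rotations (sorted):
  0: $ececeec -> last char: c
  1: c$ececee -> last char: e
  2: ceceec$e -> last char: e
  3: ceec$ece -> last char: e
  4: ec$ecece -> last char: e
  5: ececeec$ -> last char: $
  6: eceec$ec -> last char: c
  7: eec$ecec -> last char: c


BWT = ceeee$cc


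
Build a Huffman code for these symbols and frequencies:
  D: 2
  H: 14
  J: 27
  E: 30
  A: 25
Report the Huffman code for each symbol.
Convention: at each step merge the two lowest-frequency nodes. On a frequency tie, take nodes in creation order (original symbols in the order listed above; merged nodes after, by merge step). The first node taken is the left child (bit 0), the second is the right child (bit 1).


Huffman tree construction:
Step 1: Merge D(2) + H(14) = 16
Step 2: Merge (D+H)(16) + A(25) = 41
Step 3: Merge J(27) + E(30) = 57
Step 4: Merge ((D+H)+A)(41) + (J+E)(57) = 98
Read each symbol's code off the tree from the root (left child = 0, right child = 1).

Codes:
  D: 000 (length 3)
  H: 001 (length 3)
  J: 10 (length 2)
  E: 11 (length 2)
  A: 01 (length 2)
Average code length: 212/98 = 2.1633 bits/symbol


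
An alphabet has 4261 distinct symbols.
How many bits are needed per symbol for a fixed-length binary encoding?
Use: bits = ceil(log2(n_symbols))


log2(4261) = 12.057
Bracket: 2^12 = 4096 < 4261 <= 2^13 = 8192
So ceil(log2(4261)) = 13

bits = ceil(log2(4261)) = ceil(12.057) = 13 bits


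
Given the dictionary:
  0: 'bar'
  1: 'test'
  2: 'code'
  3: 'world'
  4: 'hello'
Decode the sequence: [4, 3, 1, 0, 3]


Look up each index in the dictionary:
  4 -> 'hello'
  3 -> 'world'
  1 -> 'test'
  0 -> 'bar'
  3 -> 'world'

Decoded: "hello world test bar world"


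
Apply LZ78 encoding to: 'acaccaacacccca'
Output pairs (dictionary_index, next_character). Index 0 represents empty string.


LZ78 encoding steps:
Dictionary: {0: ''}
Step 1: w='' (idx 0), next='a' -> output (0, 'a'), add 'a' as idx 1
Step 2: w='' (idx 0), next='c' -> output (0, 'c'), add 'c' as idx 2
Step 3: w='a' (idx 1), next='c' -> output (1, 'c'), add 'ac' as idx 3
Step 4: w='c' (idx 2), next='a' -> output (2, 'a'), add 'ca' as idx 4
Step 5: w='ac' (idx 3), next='a' -> output (3, 'a'), add 'aca' as idx 5
Step 6: w='c' (idx 2), next='c' -> output (2, 'c'), add 'cc' as idx 6
Step 7: w='cc' (idx 6), next='a' -> output (6, 'a'), add 'cca' as idx 7


Encoded: [(0, 'a'), (0, 'c'), (1, 'c'), (2, 'a'), (3, 'a'), (2, 'c'), (6, 'a')]


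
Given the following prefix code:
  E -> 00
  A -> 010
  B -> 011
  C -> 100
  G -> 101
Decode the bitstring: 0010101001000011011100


Decoding step by step:
Bits 00 -> E
Bits 101 -> G
Bits 010 -> A
Bits 010 -> A
Bits 00 -> E
Bits 011 -> B
Bits 011 -> B
Bits 100 -> C


Decoded message: EGAAEBBC


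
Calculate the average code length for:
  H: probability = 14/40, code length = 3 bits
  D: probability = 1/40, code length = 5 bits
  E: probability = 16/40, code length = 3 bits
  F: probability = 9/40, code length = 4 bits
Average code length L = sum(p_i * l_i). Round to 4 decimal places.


Weighted contributions p_i * l_i:
  H: (14/40) * 3 = 42/40
  D: (1/40) * 5 = 5/40
  E: (16/40) * 3 = 48/40
  F: (9/40) * 4 = 36/40
Sum = (42 + 5 + 48 + 36)/40 = 131/40

L = 131/40 = 3.2750 bits/symbol


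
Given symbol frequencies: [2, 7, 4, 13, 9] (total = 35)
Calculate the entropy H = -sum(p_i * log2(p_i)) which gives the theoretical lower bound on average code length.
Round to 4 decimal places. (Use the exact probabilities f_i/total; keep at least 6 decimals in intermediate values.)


Per-symbol terms -p_i * log2(p_i) with p_i = f_i/35:
  p = 2/35 = 0.057143: log2(p) = -4.129283, -p*log2(p) = 0.235959
  p = 7/35 = 0.200000: log2(p) = -2.321928, -p*log2(p) = 0.464386
  p = 4/35 = 0.114286: log2(p) = -3.129283, -p*log2(p) = 0.357632
  p = 13/35 = 0.371429: log2(p) = -1.428843, -p*log2(p) = 0.530713
  p = 9/35 = 0.257143: log2(p) = -1.959358, -p*log2(p) = 0.503835
H = 0.235959 + 0.464386 + 0.357632 + 0.530713 + 0.503835 = 2.092525

H = 2.0925 bits/symbol


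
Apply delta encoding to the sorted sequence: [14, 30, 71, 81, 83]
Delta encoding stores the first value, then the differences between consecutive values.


First value: 14
Deltas:
  30 - 14 = 16
  71 - 30 = 41
  81 - 71 = 10
  83 - 81 = 2


Delta encoded: [14, 16, 41, 10, 2]


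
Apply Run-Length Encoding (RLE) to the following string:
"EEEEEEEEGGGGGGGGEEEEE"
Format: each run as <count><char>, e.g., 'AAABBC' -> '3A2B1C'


Scanning runs left to right:
  i=0: run of 'E' x 8 -> '8E'
  i=8: run of 'G' x 8 -> '8G'
  i=16: run of 'E' x 5 -> '5E'

RLE = 8E8G5E


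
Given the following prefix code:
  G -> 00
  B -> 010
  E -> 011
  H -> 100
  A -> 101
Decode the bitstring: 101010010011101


Decoding step by step:
Bits 101 -> A
Bits 010 -> B
Bits 010 -> B
Bits 011 -> E
Bits 101 -> A


Decoded message: ABBEA


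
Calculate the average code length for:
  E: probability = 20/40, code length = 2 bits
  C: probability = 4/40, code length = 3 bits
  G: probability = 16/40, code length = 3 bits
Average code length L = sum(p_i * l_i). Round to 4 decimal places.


Weighted contributions p_i * l_i:
  E: (20/40) * 2 = 40/40
  C: (4/40) * 3 = 12/40
  G: (16/40) * 3 = 48/40
Sum = (40 + 12 + 48)/40 = 100/40

L = 100/40 = 2.5000 bits/symbol


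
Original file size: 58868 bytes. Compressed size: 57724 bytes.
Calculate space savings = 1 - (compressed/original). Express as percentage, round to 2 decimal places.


ratio = compressed/original = 57724/58868 = 0.980567
savings = 1 - ratio = 1 - 0.980567 = 0.019433
as a percentage: 0.019433 * 100 = 1.94%

Space savings = 1 - 57724/58868 = 1.94%


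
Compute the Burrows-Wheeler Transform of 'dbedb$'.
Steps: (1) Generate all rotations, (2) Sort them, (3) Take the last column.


Rotations (sorted):
  0: $dbedb -> last char: b
  1: b$dbed -> last char: d
  2: bedb$d -> last char: d
  3: db$dbe -> last char: e
  4: dbedb$ -> last char: $
  5: edb$db -> last char: b


BWT = bdde$b


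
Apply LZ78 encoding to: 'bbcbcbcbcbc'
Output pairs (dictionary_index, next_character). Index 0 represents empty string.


LZ78 encoding steps:
Dictionary: {0: ''}
Step 1: w='' (idx 0), next='b' -> output (0, 'b'), add 'b' as idx 1
Step 2: w='b' (idx 1), next='c' -> output (1, 'c'), add 'bc' as idx 2
Step 3: w='bc' (idx 2), next='b' -> output (2, 'b'), add 'bcb' as idx 3
Step 4: w='' (idx 0), next='c' -> output (0, 'c'), add 'c' as idx 4
Step 5: w='bcb' (idx 3), next='c' -> output (3, 'c'), add 'bcbc' as idx 5


Encoded: [(0, 'b'), (1, 'c'), (2, 'b'), (0, 'c'), (3, 'c')]


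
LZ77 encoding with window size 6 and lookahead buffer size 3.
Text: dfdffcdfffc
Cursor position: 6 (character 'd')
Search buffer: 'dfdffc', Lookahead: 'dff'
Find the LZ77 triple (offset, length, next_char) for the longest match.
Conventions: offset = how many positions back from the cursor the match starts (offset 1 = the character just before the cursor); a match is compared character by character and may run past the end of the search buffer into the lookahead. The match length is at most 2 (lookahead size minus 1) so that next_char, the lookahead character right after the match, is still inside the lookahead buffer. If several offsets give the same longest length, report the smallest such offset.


Try each offset into the search buffer:
  offset=1 (pos 5, char 'c'): match length 0
  offset=2 (pos 4, char 'f'): match length 0
  offset=3 (pos 3, char 'f'): match length 0
  offset=4 (pos 2, char 'd'): match length 2
  offset=5 (pos 1, char 'f'): match length 0
  offset=6 (pos 0, char 'd'): match length 2
Longest match has length 2, found at offsets 4, 6; take the smallest, offset 4.
next_char = character at position 6 + 2 = 8 -> 'f'

Best match: offset=4, length=2 (matching 'df' starting at position 2)
LZ77 triple: (4, 2, 'f')


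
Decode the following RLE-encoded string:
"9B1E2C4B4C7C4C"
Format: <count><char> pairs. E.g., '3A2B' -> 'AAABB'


Expanding each <count><char> pair:
  9B -> 'BBBBBBBBB'
  1E -> 'E'
  2C -> 'CC'
  4B -> 'BBBB'
  4C -> 'CCCC'
  7C -> 'CCCCCCC'
  4C -> 'CCCC'

Decoded = BBBBBBBBBECCBBBBCCCCCCCCCCCCCCC


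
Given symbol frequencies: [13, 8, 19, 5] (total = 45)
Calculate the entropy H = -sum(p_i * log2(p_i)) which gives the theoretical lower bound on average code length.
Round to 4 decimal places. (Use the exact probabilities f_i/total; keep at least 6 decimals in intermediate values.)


Per-symbol terms -p_i * log2(p_i) with p_i = f_i/45:
  p = 13/45 = 0.288889: log2(p) = -1.791413, -p*log2(p) = 0.517519
  p = 8/45 = 0.177778: log2(p) = -2.491853, -p*log2(p) = 0.442996
  p = 19/45 = 0.422222: log2(p) = -1.243926, -p*log2(p) = 0.525213
  p = 5/45 = 0.111111: log2(p) = -3.169925, -p*log2(p) = 0.352214
H = 0.517519 + 0.442996 + 0.525213 + 0.352214 = 1.837942

H = 1.8379 bits/symbol


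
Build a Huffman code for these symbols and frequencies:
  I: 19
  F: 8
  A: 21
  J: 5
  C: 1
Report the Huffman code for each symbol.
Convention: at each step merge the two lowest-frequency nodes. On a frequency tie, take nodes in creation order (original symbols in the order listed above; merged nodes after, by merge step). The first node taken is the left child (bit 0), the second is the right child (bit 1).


Huffman tree construction:
Step 1: Merge C(1) + J(5) = 6
Step 2: Merge (C+J)(6) + F(8) = 14
Step 3: Merge ((C+J)+F)(14) + I(19) = 33
Step 4: Merge A(21) + (((C+J)+F)+I)(33) = 54
Read each symbol's code off the tree from the root (left child = 0, right child = 1).

Codes:
  I: 11 (length 2)
  F: 101 (length 3)
  A: 0 (length 1)
  J: 1001 (length 4)
  C: 1000 (length 4)
Average code length: 107/54 = 1.9815 bits/symbol


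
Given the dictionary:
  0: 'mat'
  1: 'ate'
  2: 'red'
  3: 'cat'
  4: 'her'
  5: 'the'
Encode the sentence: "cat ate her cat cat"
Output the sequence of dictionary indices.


Look up each word in the dictionary:
  'cat' -> 3
  'ate' -> 1
  'her' -> 4
  'cat' -> 3
  'cat' -> 3

Encoded: [3, 1, 4, 3, 3]


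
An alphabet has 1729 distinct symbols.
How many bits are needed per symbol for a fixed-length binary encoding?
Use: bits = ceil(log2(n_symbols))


log2(1729) = 10.7557
Bracket: 2^10 = 1024 < 1729 <= 2^11 = 2048
So ceil(log2(1729)) = 11

bits = ceil(log2(1729)) = ceil(10.7557) = 11 bits


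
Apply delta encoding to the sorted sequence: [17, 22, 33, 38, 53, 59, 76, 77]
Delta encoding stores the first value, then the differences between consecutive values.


First value: 17
Deltas:
  22 - 17 = 5
  33 - 22 = 11
  38 - 33 = 5
  53 - 38 = 15
  59 - 53 = 6
  76 - 59 = 17
  77 - 76 = 1


Delta encoded: [17, 5, 11, 5, 15, 6, 17, 1]


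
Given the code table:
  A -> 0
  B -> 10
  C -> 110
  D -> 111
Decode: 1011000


Decoding:
10 -> B
110 -> C
0 -> A
0 -> A


Result: BCAA


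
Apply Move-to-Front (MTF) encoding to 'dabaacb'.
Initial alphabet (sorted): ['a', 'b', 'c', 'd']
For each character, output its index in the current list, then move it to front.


MTF encoding:
'd': index 3 in ['a', 'b', 'c', 'd'] -> ['d', 'a', 'b', 'c']
'a': index 1 in ['d', 'a', 'b', 'c'] -> ['a', 'd', 'b', 'c']
'b': index 2 in ['a', 'd', 'b', 'c'] -> ['b', 'a', 'd', 'c']
'a': index 1 in ['b', 'a', 'd', 'c'] -> ['a', 'b', 'd', 'c']
'a': index 0 in ['a', 'b', 'd', 'c'] -> ['a', 'b', 'd', 'c']
'c': index 3 in ['a', 'b', 'd', 'c'] -> ['c', 'a', 'b', 'd']
'b': index 2 in ['c', 'a', 'b', 'd'] -> ['b', 'c', 'a', 'd']


Output: [3, 1, 2, 1, 0, 3, 2]


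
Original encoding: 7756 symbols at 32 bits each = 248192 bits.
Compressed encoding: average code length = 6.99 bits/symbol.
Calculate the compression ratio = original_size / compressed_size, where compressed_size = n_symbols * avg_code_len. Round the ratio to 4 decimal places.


original_size = n_symbols * orig_bits = 7756 * 32 = 248192 bits
compressed_size = n_symbols * avg_code_len = 7756 * 6.99 = 54214.44 bits
ratio = original_size / compressed_size = 248192 / 54214.44 = 4.578

Compression ratio = 4.578


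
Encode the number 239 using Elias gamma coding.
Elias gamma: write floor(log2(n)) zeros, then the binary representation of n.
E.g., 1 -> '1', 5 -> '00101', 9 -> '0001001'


num_bits = floor(log2(239)) + 1 = 8
leading_zeros = num_bits - 1 = 7
binary(239) = 11101111

Elias gamma(239) = '0000000' + '11101111' = 000000011101111 (15 bits)


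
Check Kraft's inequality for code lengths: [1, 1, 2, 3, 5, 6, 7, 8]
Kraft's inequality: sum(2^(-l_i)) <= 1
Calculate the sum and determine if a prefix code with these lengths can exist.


Sum = 2^(-1) + 2^(-1) + 2^(-2) + 2^(-3) + 2^(-5) + 2^(-6) + 2^(-7) + 2^(-8)
    = 0.5 + 0.5 + 0.25 + 0.125 + 0.03125 + 0.015625 + 0.0078125 + 0.00390625
    = 367/256 = 1.43359375
Since 1.43359375 > 1, Kraft's inequality is NOT satisfied.
A prefix code with these lengths CANNOT exist.

Kraft sum = 1.43359375. Not satisfied.


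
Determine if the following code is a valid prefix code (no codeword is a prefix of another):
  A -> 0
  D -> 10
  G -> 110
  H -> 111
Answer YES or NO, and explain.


Checking each pair (does one codeword prefix another?):
  A='0' vs D='10': no prefix
  A='0' vs G='110': no prefix
  A='0' vs H='111': no prefix
  D='10' vs A='0': no prefix
  D='10' vs G='110': no prefix
  D='10' vs H='111': no prefix
  G='110' vs A='0': no prefix
  G='110' vs D='10': no prefix
  G='110' vs H='111': no prefix
  H='111' vs A='0': no prefix
  H='111' vs D='10': no prefix
  H='111' vs G='110': no prefix
No violation found over all pairs.

YES -- this is a valid prefix code. No codeword is a prefix of any other codeword.


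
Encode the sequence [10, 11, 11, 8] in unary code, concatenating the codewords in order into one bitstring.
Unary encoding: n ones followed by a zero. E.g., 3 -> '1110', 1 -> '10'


Encode each number as n ones followed by a terminating 0:
  10 -> 11111111110 (11 bits)
  11 -> 111111111110 (12 bits)
  11 -> 111111111110 (12 bits)
  8 -> 111111110 (9 bits)
Total length = 11 + 12 + 12 + 9 = 44 bits.

Unary([10, 11, 11, 8]) = 11111111110111111111110111111111110111111110 (44 bits)


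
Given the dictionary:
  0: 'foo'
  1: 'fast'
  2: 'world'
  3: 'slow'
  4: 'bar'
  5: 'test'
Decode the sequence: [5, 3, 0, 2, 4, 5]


Look up each index in the dictionary:
  5 -> 'test'
  3 -> 'slow'
  0 -> 'foo'
  2 -> 'world'
  4 -> 'bar'
  5 -> 'test'

Decoded: "test slow foo world bar test"


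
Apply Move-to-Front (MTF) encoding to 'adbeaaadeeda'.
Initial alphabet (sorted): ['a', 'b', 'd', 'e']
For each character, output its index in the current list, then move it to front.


MTF encoding:
'a': index 0 in ['a', 'b', 'd', 'e'] -> ['a', 'b', 'd', 'e']
'd': index 2 in ['a', 'b', 'd', 'e'] -> ['d', 'a', 'b', 'e']
'b': index 2 in ['d', 'a', 'b', 'e'] -> ['b', 'd', 'a', 'e']
'e': index 3 in ['b', 'd', 'a', 'e'] -> ['e', 'b', 'd', 'a']
'a': index 3 in ['e', 'b', 'd', 'a'] -> ['a', 'e', 'b', 'd']
'a': index 0 in ['a', 'e', 'b', 'd'] -> ['a', 'e', 'b', 'd']
'a': index 0 in ['a', 'e', 'b', 'd'] -> ['a', 'e', 'b', 'd']
'd': index 3 in ['a', 'e', 'b', 'd'] -> ['d', 'a', 'e', 'b']
'e': index 2 in ['d', 'a', 'e', 'b'] -> ['e', 'd', 'a', 'b']
'e': index 0 in ['e', 'd', 'a', 'b'] -> ['e', 'd', 'a', 'b']
'd': index 1 in ['e', 'd', 'a', 'b'] -> ['d', 'e', 'a', 'b']
'a': index 2 in ['d', 'e', 'a', 'b'] -> ['a', 'd', 'e', 'b']


Output: [0, 2, 2, 3, 3, 0, 0, 3, 2, 0, 1, 2]


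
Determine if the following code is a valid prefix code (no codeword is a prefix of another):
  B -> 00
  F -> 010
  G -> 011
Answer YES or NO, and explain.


Checking each pair (does one codeword prefix another?):
  B='00' vs F='010': no prefix
  B='00' vs G='011': no prefix
  F='010' vs B='00': no prefix
  F='010' vs G='011': no prefix
  G='011' vs B='00': no prefix
  G='011' vs F='010': no prefix
No violation found over all pairs.

YES -- this is a valid prefix code. No codeword is a prefix of any other codeword.


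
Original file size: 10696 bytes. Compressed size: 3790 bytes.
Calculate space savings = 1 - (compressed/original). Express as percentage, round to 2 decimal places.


ratio = compressed/original = 3790/10696 = 0.354338
savings = 1 - ratio = 1 - 0.354338 = 0.645662
as a percentage: 0.645662 * 100 = 64.57%

Space savings = 1 - 3790/10696 = 64.57%


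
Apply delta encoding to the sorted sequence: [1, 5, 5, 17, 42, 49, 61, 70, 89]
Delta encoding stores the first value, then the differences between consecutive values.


First value: 1
Deltas:
  5 - 1 = 4
  5 - 5 = 0
  17 - 5 = 12
  42 - 17 = 25
  49 - 42 = 7
  61 - 49 = 12
  70 - 61 = 9
  89 - 70 = 19


Delta encoded: [1, 4, 0, 12, 25, 7, 12, 9, 19]


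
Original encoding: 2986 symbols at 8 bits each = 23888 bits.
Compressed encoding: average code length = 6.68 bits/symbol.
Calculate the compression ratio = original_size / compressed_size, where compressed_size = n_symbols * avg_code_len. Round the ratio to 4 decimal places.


original_size = n_symbols * orig_bits = 2986 * 8 = 23888 bits
compressed_size = n_symbols * avg_code_len = 2986 * 6.68 = 19946.48 bits
ratio = original_size / compressed_size = 23888 / 19946.48 = 1.1976

Compression ratio = 1.1976


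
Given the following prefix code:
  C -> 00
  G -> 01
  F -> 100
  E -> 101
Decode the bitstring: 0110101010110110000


Decoding step by step:
Bits 01 -> G
Bits 101 -> E
Bits 01 -> G
Bits 01 -> G
Bits 01 -> G
Bits 101 -> E
Bits 100 -> F
Bits 00 -> C


Decoded message: GEGGGEFC


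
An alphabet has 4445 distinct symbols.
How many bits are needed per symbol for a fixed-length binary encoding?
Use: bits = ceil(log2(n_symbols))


log2(4445) = 12.118
Bracket: 2^12 = 4096 < 4445 <= 2^13 = 8192
So ceil(log2(4445)) = 13

bits = ceil(log2(4445)) = ceil(12.118) = 13 bits


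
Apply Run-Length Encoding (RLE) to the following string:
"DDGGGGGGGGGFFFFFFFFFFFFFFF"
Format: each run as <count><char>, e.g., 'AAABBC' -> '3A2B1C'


Scanning runs left to right:
  i=0: run of 'D' x 2 -> '2D'
  i=2: run of 'G' x 9 -> '9G'
  i=11: run of 'F' x 15 -> '15F'

RLE = 2D9G15F


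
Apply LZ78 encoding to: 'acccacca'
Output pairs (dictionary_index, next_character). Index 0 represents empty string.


LZ78 encoding steps:
Dictionary: {0: ''}
Step 1: w='' (idx 0), next='a' -> output (0, 'a'), add 'a' as idx 1
Step 2: w='' (idx 0), next='c' -> output (0, 'c'), add 'c' as idx 2
Step 3: w='c' (idx 2), next='c' -> output (2, 'c'), add 'cc' as idx 3
Step 4: w='a' (idx 1), next='c' -> output (1, 'c'), add 'ac' as idx 4
Step 5: w='c' (idx 2), next='a' -> output (2, 'a'), add 'ca' as idx 5


Encoded: [(0, 'a'), (0, 'c'), (2, 'c'), (1, 'c'), (2, 'a')]


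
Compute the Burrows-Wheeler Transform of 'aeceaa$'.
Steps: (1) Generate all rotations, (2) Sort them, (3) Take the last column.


Rotations (sorted):
  0: $aeceaa -> last char: a
  1: a$aecea -> last char: a
  2: aa$aece -> last char: e
  3: aeceaa$ -> last char: $
  4: ceaa$ae -> last char: e
  5: eaa$aec -> last char: c
  6: eceaa$a -> last char: a


BWT = aae$eca


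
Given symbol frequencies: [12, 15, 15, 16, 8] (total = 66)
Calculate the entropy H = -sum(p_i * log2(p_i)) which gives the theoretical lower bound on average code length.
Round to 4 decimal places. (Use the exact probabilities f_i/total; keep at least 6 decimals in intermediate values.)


Per-symbol terms -p_i * log2(p_i) with p_i = f_i/66:
  p = 12/66 = 0.181818: log2(p) = -2.459432, -p*log2(p) = 0.447169
  p = 15/66 = 0.227273: log2(p) = -2.137504, -p*log2(p) = 0.485796
  p = 15/66 = 0.227273: log2(p) = -2.137504, -p*log2(p) = 0.485796
  p = 16/66 = 0.242424: log2(p) = -2.044394, -p*log2(p) = 0.495611
  p = 8/66 = 0.121212: log2(p) = -3.044394, -p*log2(p) = 0.369017
H = 0.447169 + 0.485796 + 0.485796 + 0.495611 + 0.369017 = 2.283389

H = 2.2834 bits/symbol


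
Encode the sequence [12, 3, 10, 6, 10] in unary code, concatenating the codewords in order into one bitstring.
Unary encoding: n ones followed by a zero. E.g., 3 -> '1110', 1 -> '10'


Encode each number as n ones followed by a terminating 0:
  12 -> 1111111111110 (13 bits)
  3 -> 1110 (4 bits)
  10 -> 11111111110 (11 bits)
  6 -> 1111110 (7 bits)
  10 -> 11111111110 (11 bits)
Total length = 13 + 4 + 11 + 7 + 11 = 46 bits.

Unary([12, 3, 10, 6, 10]) = 1111111111110111011111111110111111011111111110 (46 bits)


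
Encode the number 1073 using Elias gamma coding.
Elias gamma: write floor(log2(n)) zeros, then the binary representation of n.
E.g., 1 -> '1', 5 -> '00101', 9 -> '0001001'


num_bits = floor(log2(1073)) + 1 = 11
leading_zeros = num_bits - 1 = 10
binary(1073) = 10000110001

Elias gamma(1073) = '0000000000' + '10000110001' = 000000000010000110001 (21 bits)


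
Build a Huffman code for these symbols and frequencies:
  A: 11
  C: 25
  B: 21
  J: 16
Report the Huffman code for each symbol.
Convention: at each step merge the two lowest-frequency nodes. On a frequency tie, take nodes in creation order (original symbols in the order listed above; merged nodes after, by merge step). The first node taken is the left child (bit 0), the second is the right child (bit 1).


Huffman tree construction:
Step 1: Merge A(11) + J(16) = 27
Step 2: Merge B(21) + C(25) = 46
Step 3: Merge (A+J)(27) + (B+C)(46) = 73
Read each symbol's code off the tree from the root (left child = 0, right child = 1).

Codes:
  A: 00 (length 2)
  C: 11 (length 2)
  B: 10 (length 2)
  J: 01 (length 2)
Average code length: 146/73 = 2.0000 bits/symbol


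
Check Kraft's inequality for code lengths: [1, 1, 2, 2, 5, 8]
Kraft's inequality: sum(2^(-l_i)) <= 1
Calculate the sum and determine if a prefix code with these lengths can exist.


Sum = 2^(-1) + 2^(-1) + 2^(-2) + 2^(-2) + 2^(-5) + 2^(-8)
    = 0.5 + 0.5 + 0.25 + 0.25 + 0.03125 + 0.00390625
    = 393/256 = 1.53515625
Since 1.53515625 > 1, Kraft's inequality is NOT satisfied.
A prefix code with these lengths CANNOT exist.

Kraft sum = 1.53515625. Not satisfied.


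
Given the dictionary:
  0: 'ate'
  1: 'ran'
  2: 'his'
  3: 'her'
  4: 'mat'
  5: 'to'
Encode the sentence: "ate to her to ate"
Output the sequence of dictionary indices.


Look up each word in the dictionary:
  'ate' -> 0
  'to' -> 5
  'her' -> 3
  'to' -> 5
  'ate' -> 0

Encoded: [0, 5, 3, 5, 0]


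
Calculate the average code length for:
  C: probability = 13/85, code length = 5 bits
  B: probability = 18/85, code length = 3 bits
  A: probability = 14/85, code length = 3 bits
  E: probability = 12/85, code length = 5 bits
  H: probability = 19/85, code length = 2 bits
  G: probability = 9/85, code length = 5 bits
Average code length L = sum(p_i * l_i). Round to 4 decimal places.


Weighted contributions p_i * l_i:
  C: (13/85) * 5 = 65/85
  B: (18/85) * 3 = 54/85
  A: (14/85) * 3 = 42/85
  E: (12/85) * 5 = 60/85
  H: (19/85) * 2 = 38/85
  G: (9/85) * 5 = 45/85
Sum = (65 + 54 + 42 + 60 + 38 + 45)/85 = 304/85

L = 304/85 = 3.5765 bits/symbol


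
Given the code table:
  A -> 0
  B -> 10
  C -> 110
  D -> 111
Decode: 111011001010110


Decoding:
111 -> D
0 -> A
110 -> C
0 -> A
10 -> B
10 -> B
110 -> C


Result: DACABBC


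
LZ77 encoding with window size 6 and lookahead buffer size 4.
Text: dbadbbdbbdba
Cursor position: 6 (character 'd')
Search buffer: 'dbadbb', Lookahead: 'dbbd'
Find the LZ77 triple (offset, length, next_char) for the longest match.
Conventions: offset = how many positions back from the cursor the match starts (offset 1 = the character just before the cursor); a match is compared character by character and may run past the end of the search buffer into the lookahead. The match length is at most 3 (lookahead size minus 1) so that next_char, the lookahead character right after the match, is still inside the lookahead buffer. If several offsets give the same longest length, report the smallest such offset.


Try each offset into the search buffer:
  offset=1 (pos 5, char 'b'): match length 0
  offset=2 (pos 4, char 'b'): match length 0
  offset=3 (pos 3, char 'd'): match length 3
  offset=4 (pos 2, char 'a'): match length 0
  offset=5 (pos 1, char 'b'): match length 0
  offset=6 (pos 0, char 'd'): match length 2
Longest match has length 3 at offset 3.
next_char = character at position 6 + 3 = 9 -> 'd'

Best match: offset=3, length=3 (matching 'dbb' starting at position 3)
LZ77 triple: (3, 3, 'd')


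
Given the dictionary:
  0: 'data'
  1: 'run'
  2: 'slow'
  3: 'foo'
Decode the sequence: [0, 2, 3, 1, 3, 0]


Look up each index in the dictionary:
  0 -> 'data'
  2 -> 'slow'
  3 -> 'foo'
  1 -> 'run'
  3 -> 'foo'
  0 -> 'data'

Decoded: "data slow foo run foo data"


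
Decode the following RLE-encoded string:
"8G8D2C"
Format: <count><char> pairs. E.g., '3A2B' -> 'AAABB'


Expanding each <count><char> pair:
  8G -> 'GGGGGGGG'
  8D -> 'DDDDDDDD'
  2C -> 'CC'

Decoded = GGGGGGGGDDDDDDDDCC


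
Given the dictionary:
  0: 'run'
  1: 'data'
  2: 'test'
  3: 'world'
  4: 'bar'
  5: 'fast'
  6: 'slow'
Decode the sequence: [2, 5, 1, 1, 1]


Look up each index in the dictionary:
  2 -> 'test'
  5 -> 'fast'
  1 -> 'data'
  1 -> 'data'
  1 -> 'data'

Decoded: "test fast data data data"


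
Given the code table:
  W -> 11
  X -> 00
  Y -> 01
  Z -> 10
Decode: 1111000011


Decoding:
11 -> W
11 -> W
00 -> X
00 -> X
11 -> W


Result: WWXXW


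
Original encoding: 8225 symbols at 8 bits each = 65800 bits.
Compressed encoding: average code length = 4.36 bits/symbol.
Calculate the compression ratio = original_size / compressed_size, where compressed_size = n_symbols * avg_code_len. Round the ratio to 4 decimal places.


original_size = n_symbols * orig_bits = 8225 * 8 = 65800 bits
compressed_size = n_symbols * avg_code_len = 8225 * 4.36 = 35861.0 bits
ratio = original_size / compressed_size = 65800 / 35861.0 = 1.8349

Compression ratio = 1.8349


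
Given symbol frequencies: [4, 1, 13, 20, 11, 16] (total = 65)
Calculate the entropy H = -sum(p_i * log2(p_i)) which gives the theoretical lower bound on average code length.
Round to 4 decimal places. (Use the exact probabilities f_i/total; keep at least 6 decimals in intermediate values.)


Per-symbol terms -p_i * log2(p_i) with p_i = f_i/65:
  p = 4/65 = 0.061538: log2(p) = -4.022368, -p*log2(p) = 0.247530
  p = 1/65 = 0.015385: log2(p) = -6.022368, -p*log2(p) = 0.092652
  p = 13/65 = 0.200000: log2(p) = -2.321928, -p*log2(p) = 0.464386
  p = 20/65 = 0.307692: log2(p) = -1.700440, -p*log2(p) = 0.523212
  p = 11/65 = 0.169231: log2(p) = -2.562936, -p*log2(p) = 0.433728
  p = 16/65 = 0.246154: log2(p) = -2.022368, -p*log2(p) = 0.497814
H = 0.247530 + 0.092652 + 0.464386 + 0.523212 + 0.433728 + 0.497814 = 2.259322

H = 2.2593 bits/symbol


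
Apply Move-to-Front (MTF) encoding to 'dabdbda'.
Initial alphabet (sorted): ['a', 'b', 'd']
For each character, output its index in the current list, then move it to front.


MTF encoding:
'd': index 2 in ['a', 'b', 'd'] -> ['d', 'a', 'b']
'a': index 1 in ['d', 'a', 'b'] -> ['a', 'd', 'b']
'b': index 2 in ['a', 'd', 'b'] -> ['b', 'a', 'd']
'd': index 2 in ['b', 'a', 'd'] -> ['d', 'b', 'a']
'b': index 1 in ['d', 'b', 'a'] -> ['b', 'd', 'a']
'd': index 1 in ['b', 'd', 'a'] -> ['d', 'b', 'a']
'a': index 2 in ['d', 'b', 'a'] -> ['a', 'd', 'b']


Output: [2, 1, 2, 2, 1, 1, 2]


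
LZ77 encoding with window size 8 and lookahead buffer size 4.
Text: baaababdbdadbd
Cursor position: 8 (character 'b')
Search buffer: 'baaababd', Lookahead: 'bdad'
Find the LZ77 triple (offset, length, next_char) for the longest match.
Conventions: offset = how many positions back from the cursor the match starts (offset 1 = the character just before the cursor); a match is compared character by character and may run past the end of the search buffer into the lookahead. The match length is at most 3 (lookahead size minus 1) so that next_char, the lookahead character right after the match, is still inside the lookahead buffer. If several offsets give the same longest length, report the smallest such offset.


Try each offset into the search buffer:
  offset=1 (pos 7, char 'd'): match length 0
  offset=2 (pos 6, char 'b'): match length 2
  offset=3 (pos 5, char 'a'): match length 0
  offset=4 (pos 4, char 'b'): match length 1
  offset=5 (pos 3, char 'a'): match length 0
  offset=6 (pos 2, char 'a'): match length 0
  offset=7 (pos 1, char 'a'): match length 0
  offset=8 (pos 0, char 'b'): match length 1
Longest match has length 2 at offset 2.
next_char = character at position 8 + 2 = 10 -> 'a'

Best match: offset=2, length=2 (matching 'bd' starting at position 6)
LZ77 triple: (2, 2, 'a')


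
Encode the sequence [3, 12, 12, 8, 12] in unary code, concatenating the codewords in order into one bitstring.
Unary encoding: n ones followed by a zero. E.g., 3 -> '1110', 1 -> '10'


Encode each number as n ones followed by a terminating 0:
  3 -> 1110 (4 bits)
  12 -> 1111111111110 (13 bits)
  12 -> 1111111111110 (13 bits)
  8 -> 111111110 (9 bits)
  12 -> 1111111111110 (13 bits)
Total length = 4 + 13 + 13 + 9 + 13 = 52 bits.

Unary([3, 12, 12, 8, 12]) = 1110111111111111011111111111101111111101111111111110 (52 bits)


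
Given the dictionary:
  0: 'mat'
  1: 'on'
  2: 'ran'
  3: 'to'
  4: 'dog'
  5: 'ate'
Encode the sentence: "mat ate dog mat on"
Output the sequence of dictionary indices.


Look up each word in the dictionary:
  'mat' -> 0
  'ate' -> 5
  'dog' -> 4
  'mat' -> 0
  'on' -> 1

Encoded: [0, 5, 4, 0, 1]


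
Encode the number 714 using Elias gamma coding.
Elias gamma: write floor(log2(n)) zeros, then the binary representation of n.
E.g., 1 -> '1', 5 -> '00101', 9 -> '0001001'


num_bits = floor(log2(714)) + 1 = 10
leading_zeros = num_bits - 1 = 9
binary(714) = 1011001010

Elias gamma(714) = '000000000' + '1011001010' = 0000000001011001010 (19 bits)


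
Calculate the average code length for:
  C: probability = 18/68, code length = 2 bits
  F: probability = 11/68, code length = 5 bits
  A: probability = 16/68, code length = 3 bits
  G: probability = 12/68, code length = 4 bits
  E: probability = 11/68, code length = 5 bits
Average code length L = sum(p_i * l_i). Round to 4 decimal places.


Weighted contributions p_i * l_i:
  C: (18/68) * 2 = 36/68
  F: (11/68) * 5 = 55/68
  A: (16/68) * 3 = 48/68
  G: (12/68) * 4 = 48/68
  E: (11/68) * 5 = 55/68
Sum = (36 + 55 + 48 + 48 + 55)/68 = 242/68

L = 242/68 = 3.5588 bits/symbol


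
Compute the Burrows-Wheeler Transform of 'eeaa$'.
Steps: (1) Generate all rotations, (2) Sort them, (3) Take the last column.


Rotations (sorted):
  0: $eeaa -> last char: a
  1: a$eea -> last char: a
  2: aa$ee -> last char: e
  3: eaa$e -> last char: e
  4: eeaa$ -> last char: $


BWT = aaee$


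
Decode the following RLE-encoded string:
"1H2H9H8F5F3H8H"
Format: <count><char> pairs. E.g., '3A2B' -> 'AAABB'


Expanding each <count><char> pair:
  1H -> 'H'
  2H -> 'HH'
  9H -> 'HHHHHHHHH'
  8F -> 'FFFFFFFF'
  5F -> 'FFFFF'
  3H -> 'HHH'
  8H -> 'HHHHHHHH'

Decoded = HHHHHHHHHHHHFFFFFFFFFFFFFHHHHHHHHHHH


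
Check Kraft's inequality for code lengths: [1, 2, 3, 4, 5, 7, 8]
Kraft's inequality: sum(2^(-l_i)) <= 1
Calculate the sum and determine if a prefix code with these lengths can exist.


Sum = 2^(-1) + 2^(-2) + 2^(-3) + 2^(-4) + 2^(-5) + 2^(-7) + 2^(-8)
    = 0.5 + 0.25 + 0.125 + 0.0625 + 0.03125 + 0.0078125 + 0.00390625
    = 251/256 = 0.98046875
Since 0.98046875 <= 1, Kraft's inequality IS satisfied.
A prefix code with these lengths CAN exist.

Kraft sum = 0.98046875. Satisfied.


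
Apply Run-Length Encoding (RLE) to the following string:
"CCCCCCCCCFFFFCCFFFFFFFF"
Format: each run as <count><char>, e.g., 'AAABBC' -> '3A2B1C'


Scanning runs left to right:
  i=0: run of 'C' x 9 -> '9C'
  i=9: run of 'F' x 4 -> '4F'
  i=13: run of 'C' x 2 -> '2C'
  i=15: run of 'F' x 8 -> '8F'

RLE = 9C4F2C8F


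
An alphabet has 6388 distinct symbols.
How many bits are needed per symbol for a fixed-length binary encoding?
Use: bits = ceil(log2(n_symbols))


log2(6388) = 12.6411
Bracket: 2^12 = 4096 < 6388 <= 2^13 = 8192
So ceil(log2(6388)) = 13

bits = ceil(log2(6388)) = ceil(12.6411) = 13 bits


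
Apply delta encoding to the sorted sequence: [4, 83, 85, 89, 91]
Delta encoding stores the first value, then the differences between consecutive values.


First value: 4
Deltas:
  83 - 4 = 79
  85 - 83 = 2
  89 - 85 = 4
  91 - 89 = 2


Delta encoded: [4, 79, 2, 4, 2]


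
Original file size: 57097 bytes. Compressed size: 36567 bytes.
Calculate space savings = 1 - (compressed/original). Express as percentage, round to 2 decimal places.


ratio = compressed/original = 36567/57097 = 0.640436
savings = 1 - ratio = 1 - 0.640436 = 0.359564
as a percentage: 0.359564 * 100 = 35.96%

Space savings = 1 - 36567/57097 = 35.96%


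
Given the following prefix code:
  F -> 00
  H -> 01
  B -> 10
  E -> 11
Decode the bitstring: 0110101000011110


Decoding step by step:
Bits 01 -> H
Bits 10 -> B
Bits 10 -> B
Bits 10 -> B
Bits 00 -> F
Bits 01 -> H
Bits 11 -> E
Bits 10 -> B


Decoded message: HBBBFHEB


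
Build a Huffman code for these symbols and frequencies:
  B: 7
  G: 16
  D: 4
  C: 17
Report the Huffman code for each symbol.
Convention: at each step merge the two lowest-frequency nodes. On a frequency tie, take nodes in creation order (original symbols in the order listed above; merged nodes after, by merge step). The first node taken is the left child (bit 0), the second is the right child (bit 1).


Huffman tree construction:
Step 1: Merge D(4) + B(7) = 11
Step 2: Merge (D+B)(11) + G(16) = 27
Step 3: Merge C(17) + ((D+B)+G)(27) = 44
Read each symbol's code off the tree from the root (left child = 0, right child = 1).

Codes:
  B: 101 (length 3)
  G: 11 (length 2)
  D: 100 (length 3)
  C: 0 (length 1)
Average code length: 82/44 = 1.8636 bits/symbol


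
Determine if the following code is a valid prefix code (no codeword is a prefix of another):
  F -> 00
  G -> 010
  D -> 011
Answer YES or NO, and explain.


Checking each pair (does one codeword prefix another?):
  F='00' vs G='010': no prefix
  F='00' vs D='011': no prefix
  G='010' vs F='00': no prefix
  G='010' vs D='011': no prefix
  D='011' vs F='00': no prefix
  D='011' vs G='010': no prefix
No violation found over all pairs.

YES -- this is a valid prefix code. No codeword is a prefix of any other codeword.


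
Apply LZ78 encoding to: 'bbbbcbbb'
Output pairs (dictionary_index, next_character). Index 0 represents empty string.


LZ78 encoding steps:
Dictionary: {0: ''}
Step 1: w='' (idx 0), next='b' -> output (0, 'b'), add 'b' as idx 1
Step 2: w='b' (idx 1), next='b' -> output (1, 'b'), add 'bb' as idx 2
Step 3: w='b' (idx 1), next='c' -> output (1, 'c'), add 'bc' as idx 3
Step 4: w='bb' (idx 2), next='b' -> output (2, 'b'), add 'bbb' as idx 4


Encoded: [(0, 'b'), (1, 'b'), (1, 'c'), (2, 'b')]


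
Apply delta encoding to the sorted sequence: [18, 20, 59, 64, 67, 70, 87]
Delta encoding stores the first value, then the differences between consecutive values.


First value: 18
Deltas:
  20 - 18 = 2
  59 - 20 = 39
  64 - 59 = 5
  67 - 64 = 3
  70 - 67 = 3
  87 - 70 = 17


Delta encoded: [18, 2, 39, 5, 3, 3, 17]


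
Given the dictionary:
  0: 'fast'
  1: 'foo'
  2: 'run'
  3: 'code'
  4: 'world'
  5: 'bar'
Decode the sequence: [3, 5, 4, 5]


Look up each index in the dictionary:
  3 -> 'code'
  5 -> 'bar'
  4 -> 'world'
  5 -> 'bar'

Decoded: "code bar world bar"


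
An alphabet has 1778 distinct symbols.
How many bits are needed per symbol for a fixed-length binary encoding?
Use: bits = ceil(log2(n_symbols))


log2(1778) = 10.796
Bracket: 2^10 = 1024 < 1778 <= 2^11 = 2048
So ceil(log2(1778)) = 11

bits = ceil(log2(1778)) = ceil(10.796) = 11 bits


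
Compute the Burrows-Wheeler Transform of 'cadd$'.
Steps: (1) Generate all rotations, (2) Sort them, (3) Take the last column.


Rotations (sorted):
  0: $cadd -> last char: d
  1: add$c -> last char: c
  2: cadd$ -> last char: $
  3: d$cad -> last char: d
  4: dd$ca -> last char: a


BWT = dc$da


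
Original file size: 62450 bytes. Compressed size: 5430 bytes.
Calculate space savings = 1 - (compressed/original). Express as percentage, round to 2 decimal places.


ratio = compressed/original = 5430/62450 = 0.08695
savings = 1 - ratio = 1 - 0.08695 = 0.91305
as a percentage: 0.91305 * 100 = 91.31%

Space savings = 1 - 5430/62450 = 91.31%
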